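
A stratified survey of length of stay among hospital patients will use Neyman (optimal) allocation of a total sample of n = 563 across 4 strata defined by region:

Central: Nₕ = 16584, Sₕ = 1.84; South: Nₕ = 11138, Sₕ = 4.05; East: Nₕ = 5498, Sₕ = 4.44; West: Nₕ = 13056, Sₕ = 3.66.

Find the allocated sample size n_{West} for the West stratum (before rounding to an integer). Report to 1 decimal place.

182.0

Neyman allocation: nₕ = n·NₕSₕ / Σⱼ NⱼSⱼ.
Σ NⱼSⱼ = 16584·1.84 + 11138·4.05 + 5498·4.44 + 13056·3.66 = 147819.54.
n_{West} = 563·13056·3.66 / 147819.54 = 182.0.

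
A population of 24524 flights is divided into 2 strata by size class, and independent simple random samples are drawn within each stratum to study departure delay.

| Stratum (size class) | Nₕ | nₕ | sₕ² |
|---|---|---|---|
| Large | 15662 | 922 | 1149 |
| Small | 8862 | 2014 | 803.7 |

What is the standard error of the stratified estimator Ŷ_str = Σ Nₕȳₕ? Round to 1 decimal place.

Var(Ŷ_str) = Σₕ Nₕ²(1 − fₕ)sₕ²/nₕ.
Large: 15662²·(1 − 922/15662)·1149/922 = 2.8769599 × 10^8.
Small: 8862²·(1 − 2014/8862)·803.7/2014 = 2.4217539 × 10^7.
Sum = 3.1191353 × 10^8.
SE = √(3.1191353 × 10^8) = 17661.1.

17661.1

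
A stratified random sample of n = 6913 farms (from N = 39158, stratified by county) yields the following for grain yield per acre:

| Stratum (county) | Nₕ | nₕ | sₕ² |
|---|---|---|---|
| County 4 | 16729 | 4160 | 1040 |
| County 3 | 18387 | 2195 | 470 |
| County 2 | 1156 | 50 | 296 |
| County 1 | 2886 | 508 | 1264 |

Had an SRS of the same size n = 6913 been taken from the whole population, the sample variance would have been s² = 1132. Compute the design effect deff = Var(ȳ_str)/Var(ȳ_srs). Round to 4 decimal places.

Var(ȳ_str) = Σ Wₕ²(1−fₕ)sₕ²/nₕ with Wₕ = Nₕ/39158:
  County 4: (16729/39158)²·(1−4160/16729)·1040/4160 = 0.034282281
  County 3: (18387/39158)²·(1−2195/18387)·470/2195 = 0.041575138
  County 2: (1156/39158)²·(1−50/1156)·296/50 = 0.0049362104
  County 1: (2886/39158)²·(1−508/2886)·1264/508 = 0.011136546
  → Var(ȳ_str) = 0.091930175.
Var(ȳ_srs) = (1 − 6913/39158)·1132/6913 = 0.13484093.
deff = 0.091930175 / 0.13484093 = 0.6818.

0.6818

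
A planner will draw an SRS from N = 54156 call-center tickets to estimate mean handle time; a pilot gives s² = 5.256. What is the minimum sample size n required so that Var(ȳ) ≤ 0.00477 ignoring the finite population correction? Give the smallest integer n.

1102

Without fpc, n₀ = s²/D = 5.256/0.00477 = 1101.8868.
Rounding up, n = 1102.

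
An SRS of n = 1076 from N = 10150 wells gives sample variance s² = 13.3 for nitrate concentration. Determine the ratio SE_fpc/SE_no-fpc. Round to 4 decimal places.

0.9455

f = n/N = 1076/10150 = 0.10600985.
SE_no-fpc = √(s²/n) = 0.11117821; SE_fpc = √((1−f)s²/n) = 0.10512017.
Ratio = √(1−f) = 0.94551052.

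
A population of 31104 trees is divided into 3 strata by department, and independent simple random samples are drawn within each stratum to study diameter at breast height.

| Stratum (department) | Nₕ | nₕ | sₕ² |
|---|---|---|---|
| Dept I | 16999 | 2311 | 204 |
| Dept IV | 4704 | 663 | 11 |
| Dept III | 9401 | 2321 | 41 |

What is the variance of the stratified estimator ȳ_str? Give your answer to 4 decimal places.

0.0243

Var(ȳ_str) = Σₕ Wₕ²(1 − fₕ)sₕ²/nₕ with Wₕ = Nₕ/N, N = 31104.
Dept I: Wₕ = 0.54652135; term = 0.54652135²·(1 − 0.13594917)·204/2311 = 0.022781576.
Dept IV: Wₕ = 0.15123457; term = 0.15123457²·(1 − 0.14094388)·11/663 = 3.2598892 × 10^-4.
Dept III: Wₕ = 0.30224408; term = 0.30224408²·(1 − 0.24688863)·41/2321 = 0.0012153001.
Sum = 0.024322865.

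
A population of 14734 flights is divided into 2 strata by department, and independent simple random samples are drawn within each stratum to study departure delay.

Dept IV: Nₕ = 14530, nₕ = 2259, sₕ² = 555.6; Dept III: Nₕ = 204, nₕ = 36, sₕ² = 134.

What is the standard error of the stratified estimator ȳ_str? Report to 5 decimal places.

0.45010

Var(ȳ_str) = Σₕ Wₕ²(1 − fₕ)sₕ²/nₕ with Wₕ = Nₕ/N, N = 14734.
Dept IV: Wₕ = 0.98615447; term = 0.98615447²·(1 − 0.15547144)·555.6/2259 = 0.20199948.
Dept III: Wₕ = 0.01384553; term = 0.01384553²·(1 − 0.17647059)·134/36 = 5.8762521 × 10^-4.
Sum = 0.20258711.
SE = √(0.20258711) = 0.45010.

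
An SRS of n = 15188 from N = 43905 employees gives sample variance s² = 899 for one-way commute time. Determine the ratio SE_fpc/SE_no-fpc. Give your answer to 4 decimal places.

0.8087

f = n/N = 15188/43905 = 0.34592871.
SE_no-fpc = √(s²/n) = 0.24329297; SE_fpc = √((1−f)s²/n) = 0.19676239.
Ratio = √(1−f) = 0.80874674.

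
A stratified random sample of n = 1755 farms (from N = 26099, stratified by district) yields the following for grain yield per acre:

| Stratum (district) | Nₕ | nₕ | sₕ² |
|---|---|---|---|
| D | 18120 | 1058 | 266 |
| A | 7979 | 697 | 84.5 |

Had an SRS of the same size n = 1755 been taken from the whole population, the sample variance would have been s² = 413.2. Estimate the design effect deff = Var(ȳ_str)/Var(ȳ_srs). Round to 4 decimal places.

0.5667

Var(ȳ_str) = Σ Wₕ²(1−fₕ)sₕ²/nₕ with Wₕ = Nₕ/26099:
  D: (18120/26099)²·(1−1058/18120)·266/1058 = 0.11411333
  A: (7979/26099)²·(1−697/7979)·84.5/697 = 0.010341305
  → Var(ȳ_str) = 0.12445464.
Var(ȳ_srs) = (1 − 1755/26099)·413.2/1755 = 0.21960957.
deff = 0.12445464 / 0.21960957 = 0.5667.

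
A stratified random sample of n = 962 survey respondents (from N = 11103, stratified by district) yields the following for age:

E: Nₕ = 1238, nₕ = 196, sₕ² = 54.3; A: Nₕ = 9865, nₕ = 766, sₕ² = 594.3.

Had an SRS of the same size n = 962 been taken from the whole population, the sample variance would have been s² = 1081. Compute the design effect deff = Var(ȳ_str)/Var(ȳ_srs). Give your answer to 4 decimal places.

Var(ȳ_str) = Σ Wₕ²(1−fₕ)sₕ²/nₕ with Wₕ = Nₕ/11103:
  E: (1238/11103)²·(1−196/1238)·54.3/196 = 0.0028990215
  A: (9865/11103)²·(1−766/9865)·594.3/766 = 0.56492011
  → Var(ȳ_str) = 0.56781913.
Var(ȳ_srs) = (1 − 962/11103)·1081/962 = 1.0263396.
deff = 0.56781913 / 1.0263396 = 0.5532.

0.5532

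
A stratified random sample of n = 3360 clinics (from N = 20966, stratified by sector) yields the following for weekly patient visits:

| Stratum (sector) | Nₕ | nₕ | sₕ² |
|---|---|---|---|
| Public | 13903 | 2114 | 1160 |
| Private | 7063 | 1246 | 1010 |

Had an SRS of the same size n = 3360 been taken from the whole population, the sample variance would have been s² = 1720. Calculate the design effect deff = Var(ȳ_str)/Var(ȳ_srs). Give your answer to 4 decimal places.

0.6522

Var(ȳ_str) = Σ Wₕ²(1−fₕ)sₕ²/nₕ with Wₕ = Nₕ/20966:
  Public: (13903/20966)²·(1−2114/13903)·1160/2114 = 0.2046008
  Private: (7063/20966)²·(1−1246/7063)·1010/1246 = 0.075763571
  → Var(ȳ_str) = 0.28036437.
Var(ȳ_srs) = (1 − 3360/20966)·1720/3360 = 0.42986718.
deff = 0.28036437 / 0.42986718 = 0.6522.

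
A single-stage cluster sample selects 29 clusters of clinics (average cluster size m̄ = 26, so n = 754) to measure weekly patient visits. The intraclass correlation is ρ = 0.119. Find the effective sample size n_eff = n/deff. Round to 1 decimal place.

deff = 1 + (26 − 1)·0.119 = 1 + 2.975 = 3.975.
n_eff = 754 / 3.975 = 189.7.

189.7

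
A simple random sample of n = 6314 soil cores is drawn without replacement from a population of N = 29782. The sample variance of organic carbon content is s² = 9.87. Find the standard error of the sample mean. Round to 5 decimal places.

0.03510

Under SRS without replacement, Var(ȳ) = (1 − f)·s²/n with f = n/N = 6314/29782 = 0.21200725.
Var(ȳ) = (1 − 0.21200725)·9.87/6314 = 0.78799275·0.0015631929 = 0.0012317847.
SE(ȳ) = √(0.0012317847) = 0.03510.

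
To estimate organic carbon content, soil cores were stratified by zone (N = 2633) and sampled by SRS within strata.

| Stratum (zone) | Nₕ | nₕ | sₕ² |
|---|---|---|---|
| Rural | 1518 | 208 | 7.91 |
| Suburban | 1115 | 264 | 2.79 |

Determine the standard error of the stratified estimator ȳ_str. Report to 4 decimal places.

Var(ȳ_str) = Σₕ Wₕ²(1 − fₕ)sₕ²/nₕ with Wₕ = Nₕ/N, N = 2633.
Rural: Wₕ = 0.57652867; term = 0.57652867²·(1 − 0.13702240)·7.91/208 = 0.010908235.
Suburban: Wₕ = 0.42347133; term = 0.42347133²·(1 − 0.23677130)·2.79/264 = 0.0014464485.
Sum = 0.012354684.
SE = √(0.012354684) = 0.1112.

0.1112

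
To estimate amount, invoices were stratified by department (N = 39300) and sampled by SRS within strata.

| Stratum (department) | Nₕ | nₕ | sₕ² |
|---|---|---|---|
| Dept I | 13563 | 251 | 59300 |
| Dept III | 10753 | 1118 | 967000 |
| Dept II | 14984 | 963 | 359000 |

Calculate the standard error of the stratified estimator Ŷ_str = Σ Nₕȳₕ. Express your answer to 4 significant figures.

458900

Var(Ŷ_str) = Σₕ Nₕ²(1 − fₕ)sₕ²/nₕ.
Dept I: 13563²·(1 − 251/13563)·59300/251 = 4.2655992 × 10^10.
Dept III: 10753²·(1 − 1118/10753)·967000/1118 = 8.9611972 × 10^10.
Dept II: 14984²·(1 − 963/14984)·359000/963 = 7.8320403 × 10^10.
Sum = 2.1058837 × 10^11.
SE = √(2.1058837 × 10^11) = 458900.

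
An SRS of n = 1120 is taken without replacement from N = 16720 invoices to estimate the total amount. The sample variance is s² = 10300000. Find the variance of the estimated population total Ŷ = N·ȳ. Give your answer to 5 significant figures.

2.3987 × 10^12

Var(Ŷ) = N²·Var(ȳ) = N²·(1 − n/N)·s²/n.
f = 1120/16720 = 0.06698565; Var(ȳ) = 0.93301435·10300000/1120 = 8580.3999.
Var(Ŷ) = 16720² · 8580.3999 = 2.3987229 × 10^12.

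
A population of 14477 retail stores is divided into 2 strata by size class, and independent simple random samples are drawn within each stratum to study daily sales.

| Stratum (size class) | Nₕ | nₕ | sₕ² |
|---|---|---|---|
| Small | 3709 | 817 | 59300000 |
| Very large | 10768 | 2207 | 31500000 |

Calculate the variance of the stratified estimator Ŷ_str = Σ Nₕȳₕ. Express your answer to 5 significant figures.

2.0943 × 10^12

Var(Ŷ_str) = Σₕ Nₕ²(1 − fₕ)sₕ²/nₕ.
Small: 3709²·(1 − 817/3709)·59300000/817 = 7.7855224 × 10^11.
Very large: 10768²·(1 − 2207/10768)·31500000/2207 = 1.315733 × 10^12.
Sum = 2.0942852 × 10^12.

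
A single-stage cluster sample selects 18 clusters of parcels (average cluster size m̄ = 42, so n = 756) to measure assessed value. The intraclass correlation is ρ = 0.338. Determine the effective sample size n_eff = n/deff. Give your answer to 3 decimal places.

50.882

deff = 1 + (42 − 1)·0.338 = 1 + 13.858 = 14.858.
n_eff = 756 / 14.858 = 50.882.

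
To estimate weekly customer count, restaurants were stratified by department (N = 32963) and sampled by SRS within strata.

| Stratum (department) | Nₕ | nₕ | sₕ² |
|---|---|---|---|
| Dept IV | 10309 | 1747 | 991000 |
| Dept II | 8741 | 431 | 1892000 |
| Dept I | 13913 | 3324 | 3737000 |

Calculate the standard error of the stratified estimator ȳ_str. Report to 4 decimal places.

Var(ȳ_str) = Σₕ Wₕ²(1 − fₕ)sₕ²/nₕ with Wₕ = Nₕ/N, N = 32963.
Dept IV: Wₕ = 0.31274459; term = 0.31274459²·(1 − 0.16946358)·991000/1747 = 46.080698.
Dept II: Wₕ = 0.26517611; term = 0.26517611²·(1 − 0.04930786)·1892000/431 = 293.46245.
Dept I: Wₕ = 0.42207930; term = 0.42207930²·(1 − 0.23891325)·3737000/3324 = 152.43488.
Sum = 491.97803.
SE = √(491.97803) = 22.1806.

22.1806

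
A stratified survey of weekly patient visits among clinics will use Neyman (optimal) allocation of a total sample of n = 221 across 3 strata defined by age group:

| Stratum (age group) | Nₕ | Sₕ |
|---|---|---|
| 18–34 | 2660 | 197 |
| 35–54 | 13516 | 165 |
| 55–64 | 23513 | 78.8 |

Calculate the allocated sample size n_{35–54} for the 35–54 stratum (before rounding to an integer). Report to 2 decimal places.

106.98

Neyman allocation: nₕ = n·NₕSₕ / Σⱼ NⱼSⱼ.
Σ NⱼSⱼ = 2660·197 + 13516·165 + 23513·78.8 = 4.6069844 × 10^6.
n_{35–54} = 221·13516·165 / (4.6069844 × 10^6) = 106.98.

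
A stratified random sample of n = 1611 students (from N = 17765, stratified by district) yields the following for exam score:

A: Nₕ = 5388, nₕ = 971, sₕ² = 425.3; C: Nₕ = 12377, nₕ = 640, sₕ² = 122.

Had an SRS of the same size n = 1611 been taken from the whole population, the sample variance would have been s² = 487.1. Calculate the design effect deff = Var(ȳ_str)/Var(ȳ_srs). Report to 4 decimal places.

0.4393

Var(ȳ_str) = Σ Wₕ²(1−fₕ)sₕ²/nₕ with Wₕ = Nₕ/17765:
  A: (5388/17765)²·(1−971/5388)·425.3/971 = 0.033029402
  C: (12377/17765)²·(1−640/12377)·122/640 = 0.087744909
  → Var(ȳ_str) = 0.12077431.
Var(ȳ_srs) = (1 − 1611/17765)·487.1/1611 = 0.2749397.
deff = 0.12077431 / 0.2749397 = 0.4393.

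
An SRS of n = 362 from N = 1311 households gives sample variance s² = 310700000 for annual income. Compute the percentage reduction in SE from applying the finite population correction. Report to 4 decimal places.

14.9192

f = n/N = 362/1311 = 0.27612510.
SE_no-fpc = √(s²/n) = 926.43796; SE_fpc = √((1−f)s²/n) = 788.22118.
Ratio = √(1−f) = 0.85080838. Reduction = 100·(1 − 0.85080838) = 14.9192%.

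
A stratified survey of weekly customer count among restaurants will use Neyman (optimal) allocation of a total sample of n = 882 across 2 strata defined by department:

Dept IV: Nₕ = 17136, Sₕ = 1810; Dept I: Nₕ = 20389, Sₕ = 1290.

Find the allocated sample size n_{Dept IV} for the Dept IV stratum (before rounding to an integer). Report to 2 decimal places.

Neyman allocation: nₕ = n·NₕSₕ / Σⱼ NⱼSⱼ.
Σ NⱼSⱼ = 17136·1810 + 20389·1290 = 5.731797 × 10^7.
n_{Dept IV} = 882·17136·1810 / (5.731797 × 10^7) = 477.27.

477.27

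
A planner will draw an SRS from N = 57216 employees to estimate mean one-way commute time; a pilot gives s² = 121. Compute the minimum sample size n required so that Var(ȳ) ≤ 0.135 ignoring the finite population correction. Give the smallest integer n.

Without fpc, n₀ = s²/D = 121/0.135 = 896.2963.
Rounding up, n = 897.

897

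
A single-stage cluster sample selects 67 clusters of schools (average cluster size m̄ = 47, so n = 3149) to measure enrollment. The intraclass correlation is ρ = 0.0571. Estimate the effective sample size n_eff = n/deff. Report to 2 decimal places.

868.31

deff = 1 + (47 − 1)·0.0571 = 1 + 2.6266 = 3.6266.
n_eff = 3149 / 3.6266 = 868.31.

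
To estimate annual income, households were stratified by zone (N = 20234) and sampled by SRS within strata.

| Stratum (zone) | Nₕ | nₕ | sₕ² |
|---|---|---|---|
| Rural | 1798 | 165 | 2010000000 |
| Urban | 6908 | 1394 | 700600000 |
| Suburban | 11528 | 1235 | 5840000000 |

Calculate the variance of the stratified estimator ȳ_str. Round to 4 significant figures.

Var(ȳ_str) = Σₕ Wₕ²(1 − fₕ)sₕ²/nₕ with Wₕ = Nₕ/N, N = 20234.
Rural: Wₕ = 0.08886033; term = 0.08886033²·(1 − 0.09176863)·2010000000/165 = 87362.387.
Urban: Wₕ = 0.34140556; term = 0.34140556²·(1 − 0.20179502)·700600000/1394 = 46758.757.
Suburban: Wₕ = 0.56973411; term = 0.56973411²·(1 − 0.10713046)·5840000000/1235 = 1.3704978 × 10^6.
Sum = 1.5046189 × 10^6.

1.505 × 10^6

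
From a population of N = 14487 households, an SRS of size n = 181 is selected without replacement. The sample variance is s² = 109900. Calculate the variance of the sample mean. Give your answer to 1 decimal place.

Under SRS without replacement, Var(ȳ) = (1 − f)·s²/n with f = n/N = 181/14487 = 0.01249396.
Var(ȳ) = (1 − 0.01249396)·109900/181 = 0.98750604·607.18232 = 599.59621.

599.6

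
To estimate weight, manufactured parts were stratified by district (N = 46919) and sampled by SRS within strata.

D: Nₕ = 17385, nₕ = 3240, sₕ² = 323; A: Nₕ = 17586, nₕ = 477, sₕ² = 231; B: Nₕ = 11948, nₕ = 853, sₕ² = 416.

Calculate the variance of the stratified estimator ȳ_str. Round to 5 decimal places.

Var(ȳ_str) = Σₕ Wₕ²(1 − fₕ)sₕ²/nₕ with Wₕ = Nₕ/N, N = 46919.
D: Wₕ = 0.37053219; term = 0.37053219²·(1 − 0.18636756)·323/3240 = 0.011136216.
A: Wₕ = 0.37481617; term = 0.37481617²·(1 − 0.02712385)·231/477 = 0.066189302.
B: Wₕ = 0.25465163; term = 0.25465163²·(1 − 0.07139270)·416/853 = 0.029367659.
Sum = 0.10669318.

0.10669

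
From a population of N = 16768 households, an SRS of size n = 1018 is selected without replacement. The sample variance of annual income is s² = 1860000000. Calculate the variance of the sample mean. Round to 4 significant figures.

Under SRS without replacement, Var(ȳ) = (1 − f)·s²/n with f = n/N = 1018/16768 = 0.06071088.
Var(ȳ) = (1 − 0.06071088)·1860000000/1018 = 0.93928912·1.827112 × 10^6 = 1.7161864 × 10^6.

1.716 × 10^6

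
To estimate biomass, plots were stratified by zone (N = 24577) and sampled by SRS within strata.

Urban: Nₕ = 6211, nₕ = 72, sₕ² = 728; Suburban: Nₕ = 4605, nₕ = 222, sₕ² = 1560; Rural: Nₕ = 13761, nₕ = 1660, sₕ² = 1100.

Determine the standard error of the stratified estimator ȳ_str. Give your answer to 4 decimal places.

Var(ȳ_str) = Σₕ Wₕ²(1 − fₕ)sₕ²/nₕ with Wₕ = Nₕ/N, N = 24577.
Urban: Wₕ = 0.25271595; term = 0.25271595²·(1 − 0.01159234)·728/72 = 0.63826394.
Suburban: Wₕ = 0.18737031; term = 0.18737031²·(1 − 0.04820847)·1560/222 = 0.23480914.
Rural: Wₕ = 0.55991374; term = 0.55991374²·(1 − 0.12063077)·1100/1660 = 0.18268299.
Sum = 1.0557561.
SE = √(1.0557561) = 1.0275.

1.0275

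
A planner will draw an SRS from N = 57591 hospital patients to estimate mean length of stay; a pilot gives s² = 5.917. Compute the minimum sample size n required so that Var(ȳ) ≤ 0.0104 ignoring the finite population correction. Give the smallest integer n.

Without fpc, n₀ = s²/D = 5.917/0.0104 = 568.9423.
Rounding up, n = 569.

569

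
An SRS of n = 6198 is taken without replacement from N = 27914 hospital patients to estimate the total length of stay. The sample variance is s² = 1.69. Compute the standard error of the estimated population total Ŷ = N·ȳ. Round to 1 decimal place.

406.6

Var(Ŷ) = N²·Var(ȳ) = N²·(1 − n/N)·s²/n.
f = 6198/27914 = 0.22203912; Var(ȳ) = 0.77796088·1.69/6198 = 2.1212551 × 10^-4.
Var(Ŷ) = 27914² · (2.1212551 × 10^-4) = 165286.37.
SE(Ŷ) = √(165286.37) = 406.6.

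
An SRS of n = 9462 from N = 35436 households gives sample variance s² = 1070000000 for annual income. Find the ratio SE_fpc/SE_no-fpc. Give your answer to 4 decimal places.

0.8561

f = n/N = 9462/35436 = 0.26701659.
SE_no-fpc = √(s²/n) = 336.27952; SE_fpc = √((1−f)s²/n) = 287.90386.
Ratio = √(1−f) = 0.85614450.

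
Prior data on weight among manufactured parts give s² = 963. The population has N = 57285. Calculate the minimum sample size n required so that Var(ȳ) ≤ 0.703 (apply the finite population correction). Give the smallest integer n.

1338

Without fpc, n₀ = s²/D = 963/0.703 = 1369.8435.
With fpc, (1 − n/N)·s²/n ≤ D requires n ≥ n₀/(1 + n₀/N) = 1369.8435/(1 + 1369.8435/57285) = 1337.8517.
Rounding up, n = 1338.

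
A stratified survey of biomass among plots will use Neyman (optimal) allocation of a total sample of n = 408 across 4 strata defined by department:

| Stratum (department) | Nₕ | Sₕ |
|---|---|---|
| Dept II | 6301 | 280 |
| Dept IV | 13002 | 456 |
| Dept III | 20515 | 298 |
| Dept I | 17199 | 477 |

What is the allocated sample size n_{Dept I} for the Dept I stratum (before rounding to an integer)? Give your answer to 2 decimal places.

Neyman allocation: nₕ = n·NₕSₕ / Σⱼ NⱼSⱼ.
Σ NⱼSⱼ = 6301·280 + 13002·456 + 20515·298 + 17199·477 = 2.2010585 × 10^7.
n_{Dept I} = 408·17199·477 / (2.2010585 × 10^7) = 152.07.

152.07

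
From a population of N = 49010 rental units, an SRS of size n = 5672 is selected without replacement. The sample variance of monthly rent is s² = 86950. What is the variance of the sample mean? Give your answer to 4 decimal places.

13.5556

Under SRS without replacement, Var(ȳ) = (1 − f)·s²/n with f = n/N = 5672/49010 = 0.11573148.
Var(ȳ) = (1 − 0.11573148)·86950/5672 = 0.88426852·15.32969 = 13.555562.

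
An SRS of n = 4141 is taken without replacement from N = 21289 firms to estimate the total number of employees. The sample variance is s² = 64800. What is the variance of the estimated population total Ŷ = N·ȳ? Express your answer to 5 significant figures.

5.7127 × 10^9

Var(Ŷ) = N²·Var(ȳ) = N²·(1 − n/N)·s²/n.
f = 4141/21289 = 0.19451360; Var(ȳ) = 0.80548640·64800/4141 = 12.604569.
Var(Ŷ) = 21289² · 12.604569 = 5.7126619 × 10^9.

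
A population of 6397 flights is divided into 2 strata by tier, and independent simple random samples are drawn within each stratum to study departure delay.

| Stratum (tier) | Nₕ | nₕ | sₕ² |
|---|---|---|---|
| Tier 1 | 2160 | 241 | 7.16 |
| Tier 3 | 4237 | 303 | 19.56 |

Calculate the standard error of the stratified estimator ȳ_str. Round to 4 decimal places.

Var(ȳ_str) = Σₕ Wₕ²(1 − fₕ)sₕ²/nₕ with Wₕ = Nₕ/N, N = 6397.
Tier 1: Wₕ = 0.33765828; term = 0.33765828²·(1 − 0.11157407)·7.16/241 = 0.0030093452.
Tier 3: Wₕ = 0.66234172; term = 0.66234172²·(1 − 0.07151286)·19.56/303 = 0.026294586.
Sum = 0.029303931.
SE = √(0.029303931) = 0.1712.

0.1712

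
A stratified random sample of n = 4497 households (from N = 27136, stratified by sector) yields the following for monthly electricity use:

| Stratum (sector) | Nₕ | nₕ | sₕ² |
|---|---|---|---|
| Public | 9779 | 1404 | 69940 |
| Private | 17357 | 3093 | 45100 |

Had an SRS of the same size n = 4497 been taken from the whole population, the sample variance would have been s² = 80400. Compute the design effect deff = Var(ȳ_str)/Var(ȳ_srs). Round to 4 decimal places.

Var(ȳ_str) = Σ Wₕ²(1−fₕ)sₕ²/nₕ with Wₕ = Nₕ/27136:
  Public: (9779/27136)²·(1−1404/9779)·69940/1404 = 5.5404638
  Private: (17357/27136)²·(1−3093/17357)·45100/3093 = 4.9025378
  → Var(ȳ_str) = 10.443002.
Var(ȳ_srs) = (1 − 4497/27136)·80400/4497 = 14.915732.
deff = 10.443002 / 14.915732 = 0.7001.

0.7001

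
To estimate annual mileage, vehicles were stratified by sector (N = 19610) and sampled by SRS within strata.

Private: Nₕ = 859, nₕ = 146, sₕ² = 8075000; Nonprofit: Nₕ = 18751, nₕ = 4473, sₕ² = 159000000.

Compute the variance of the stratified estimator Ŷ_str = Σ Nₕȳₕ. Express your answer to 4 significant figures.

9.551 × 10^12

Var(Ŷ_str) = Σₕ Nₕ²(1 − fₕ)sₕ²/nₕ.
Private: 859²·(1 − 146/859)·8075000/146 = 3.3874459 × 10^10.
Nonprofit: 18751²·(1 − 4473/18751)·159000000/4473 = 9.5167802 × 10^12.
Sum = 9.5506547 × 10^12.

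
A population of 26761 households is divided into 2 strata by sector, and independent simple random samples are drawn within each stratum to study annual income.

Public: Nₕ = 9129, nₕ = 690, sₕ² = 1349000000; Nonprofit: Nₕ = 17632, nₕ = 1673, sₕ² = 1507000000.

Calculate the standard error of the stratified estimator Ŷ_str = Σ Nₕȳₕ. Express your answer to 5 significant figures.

2.0102 × 10^7

Var(Ŷ_str) = Σₕ Nₕ²(1 − fₕ)sₕ²/nₕ.
Public: 9129²·(1 − 690/9129)·1349000000/690 = 1.5061806 × 10^14.
Nonprofit: 17632²·(1 − 1673/17632)·1507000000/1673 = 2.5346883 × 10^14.
Sum = 4.0408689 × 10^14.
SE = √(4.0408689 × 10^14) = 2.0102 × 10^7.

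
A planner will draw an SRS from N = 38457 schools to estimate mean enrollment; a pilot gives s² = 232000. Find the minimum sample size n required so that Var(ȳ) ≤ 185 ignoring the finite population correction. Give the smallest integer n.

Without fpc, n₀ = s²/D = 232000/185 = 1254.0541.
Rounding up, n = 1255.

1255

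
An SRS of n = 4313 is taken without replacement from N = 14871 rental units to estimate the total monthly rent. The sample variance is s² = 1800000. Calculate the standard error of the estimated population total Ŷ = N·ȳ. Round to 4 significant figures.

Var(Ŷ) = N²·Var(ȳ) = N²·(1 − n/N)·s²/n.
f = 4313/14871 = 0.29002757; Var(ȳ) = 0.70997243·1800000/4313 = 296.30196.
Var(Ŷ) = 14871² · 296.30196 = 6.5526183 × 10^10.
SE(Ŷ) = √(6.5526183 × 10^10) = 256000.

256000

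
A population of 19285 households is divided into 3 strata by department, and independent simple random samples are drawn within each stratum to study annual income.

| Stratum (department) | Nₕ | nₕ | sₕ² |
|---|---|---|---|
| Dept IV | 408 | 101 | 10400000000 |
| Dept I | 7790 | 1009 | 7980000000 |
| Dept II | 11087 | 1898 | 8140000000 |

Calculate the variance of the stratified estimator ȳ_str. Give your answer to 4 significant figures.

2.333 × 10^6

Var(ȳ_str) = Σₕ Wₕ²(1 − fₕ)sₕ²/nₕ with Wₕ = Nₕ/N, N = 19285.
Dept IV: Wₕ = 0.02115634; term = 0.02115634²·(1 − 0.24754902)·10400000000/101 = 34679.371.
Dept I: Wₕ = 0.40394089; term = 0.40394089²·(1 − 0.12952503)·7980000000/1009 = 1.1233204 × 10^6.
Dept II: Wₕ = 0.57490277; term = 0.57490277²·(1 − 0.17119149)·8140000000/1898 = 1.1748197 × 10^6.
Sum = 2.3328195 × 10^6.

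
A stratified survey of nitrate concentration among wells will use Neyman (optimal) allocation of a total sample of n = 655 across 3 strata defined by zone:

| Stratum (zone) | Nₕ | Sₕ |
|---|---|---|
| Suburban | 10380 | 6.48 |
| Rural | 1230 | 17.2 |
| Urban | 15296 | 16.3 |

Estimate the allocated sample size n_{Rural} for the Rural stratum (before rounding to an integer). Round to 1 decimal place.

Neyman allocation: nₕ = n·NₕSₕ / Σⱼ NⱼSⱼ.
Σ NⱼSⱼ = 10380·6.48 + 1230·17.2 + 15296·16.3 = 337743.2.
n_{Rural} = 655·1230·17.2 / 337743.2 = 41.0.

41.0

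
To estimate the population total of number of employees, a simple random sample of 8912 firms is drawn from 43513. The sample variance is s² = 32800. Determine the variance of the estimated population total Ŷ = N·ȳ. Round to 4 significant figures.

5.541 × 10^9

Var(Ŷ) = N²·Var(ȳ) = N²·(1 − n/N)·s²/n.
f = 8912/43513 = 0.20481235; Var(ȳ) = 0.79518765·32800/8912 = 2.9266332.
Var(Ŷ) = 43513² · 2.9266332 = 5.5412322 × 10^9.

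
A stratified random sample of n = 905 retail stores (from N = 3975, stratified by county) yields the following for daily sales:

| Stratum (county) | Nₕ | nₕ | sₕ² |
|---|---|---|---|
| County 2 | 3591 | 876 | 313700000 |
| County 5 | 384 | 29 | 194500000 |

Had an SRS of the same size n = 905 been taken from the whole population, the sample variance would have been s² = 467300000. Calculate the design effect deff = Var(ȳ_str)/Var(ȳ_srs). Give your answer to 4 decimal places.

0.6992

Var(ȳ_str) = Σ Wₕ²(1−fₕ)sₕ²/nₕ with Wₕ = Nₕ/3975:
  County 2: (3591/3975)²·(1−876/3591)·313700000/876 = 220963.93
  County 5: (384/3975)²·(1−29/384)·194500000/29 = 57863.796
  → Var(ȳ_str) = 278827.73.
Var(ȳ_srs) = (1 − 905/3975)·467300000/905 = 398793.84.
deff = 278827.73 / 398793.84 = 0.6992.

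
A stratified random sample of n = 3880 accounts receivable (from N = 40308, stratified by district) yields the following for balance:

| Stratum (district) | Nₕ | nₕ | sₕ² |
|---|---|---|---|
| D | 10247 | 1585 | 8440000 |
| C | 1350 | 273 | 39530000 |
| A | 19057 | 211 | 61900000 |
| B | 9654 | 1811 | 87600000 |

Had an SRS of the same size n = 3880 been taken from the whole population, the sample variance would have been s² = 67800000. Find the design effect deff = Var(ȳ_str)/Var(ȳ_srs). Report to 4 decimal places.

4.2757

Var(ȳ_str) = Σ Wₕ²(1−fₕ)sₕ²/nₕ with Wₕ = Nₕ/40308:
  D: (10247/40308)²·(1−1585/10247)·8440000/1585 = 290.90126
  C: (1350/40308)²·(1−273/1350)·39530000/273 = 129.57796
  A: (19057/40308)²·(1−211/19057)·61900000/211 = 64848.422
  B: (9654/40308)²·(1−1811/9654)·87600000/1811 = 2254.2011
  → Var(ȳ_str) = 67523.102.
Var(ȳ_srs) = (1 − 3880/40308)·67800000/3880 = 15792.179.
deff = 67523.102 / 15792.179 = 4.2757.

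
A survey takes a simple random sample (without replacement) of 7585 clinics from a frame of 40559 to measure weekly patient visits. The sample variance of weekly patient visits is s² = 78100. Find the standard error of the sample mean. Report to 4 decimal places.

Under SRS without replacement, Var(ȳ) = (1 − f)·s²/n with f = n/N = 7585/40559 = 0.18701151.
Var(ȳ) = (1 − 0.18701151)·78100/7585 = 0.81298849·10.296638 = 8.3710482.
SE(ȳ) = √(8.3710482) = 2.8933.

2.8933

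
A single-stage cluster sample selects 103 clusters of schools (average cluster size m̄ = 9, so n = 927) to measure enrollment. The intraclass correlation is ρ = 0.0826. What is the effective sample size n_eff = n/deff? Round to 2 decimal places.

deff = 1 + (9 − 1)·0.0826 = 1 + 0.6608 = 1.6608.
n_eff = 927 / 1.6608 = 558.16.

558.16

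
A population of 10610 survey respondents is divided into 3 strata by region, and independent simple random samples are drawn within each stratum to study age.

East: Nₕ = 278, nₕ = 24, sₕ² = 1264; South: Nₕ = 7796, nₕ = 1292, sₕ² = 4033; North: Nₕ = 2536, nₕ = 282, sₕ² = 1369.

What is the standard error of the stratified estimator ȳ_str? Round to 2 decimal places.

1.30

Var(ȳ_str) = Σₕ Wₕ²(1 − fₕ)sₕ²/nₕ with Wₕ = Nₕ/N, N = 10610.
East: Wₕ = 0.02620170; term = 0.02620170²·(1 − 0.08633094)·1264/24 = 0.033035705.
South: Wₕ = 0.73477851; term = 0.73477851²·(1 − 0.16572601)·4033/1292 = 1.4060064.
North: Wₕ = 0.23901979; term = 0.23901979²·(1 − 0.11119874)·1369/282 = 0.24650557.
Sum = 1.6855477.
SE = √(1.6855477) = 1.30.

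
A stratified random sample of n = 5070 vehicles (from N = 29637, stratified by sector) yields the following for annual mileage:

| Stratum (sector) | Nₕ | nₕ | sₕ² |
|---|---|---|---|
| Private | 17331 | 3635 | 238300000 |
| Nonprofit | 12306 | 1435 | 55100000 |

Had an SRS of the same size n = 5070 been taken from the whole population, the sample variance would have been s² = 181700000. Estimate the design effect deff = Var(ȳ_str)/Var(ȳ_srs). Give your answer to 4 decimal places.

Var(ȳ_str) = Σ Wₕ²(1−fₕ)sₕ²/nₕ with Wₕ = Nₕ/29637:
  Private: (17331/29637)²·(1−3635/17331)·238300000/3635 = 17716.116
  Nonprofit: (12306/29637)²·(1−1435/12306)·55100000/1435 = 5848.1382
  → Var(ȳ_str) = 23564.254.
Var(ȳ_srs) = (1 − 5070/29637)·181700000/5070 = 29707.414.
deff = 23564.254 / 29707.414 = 0.7932.

0.7932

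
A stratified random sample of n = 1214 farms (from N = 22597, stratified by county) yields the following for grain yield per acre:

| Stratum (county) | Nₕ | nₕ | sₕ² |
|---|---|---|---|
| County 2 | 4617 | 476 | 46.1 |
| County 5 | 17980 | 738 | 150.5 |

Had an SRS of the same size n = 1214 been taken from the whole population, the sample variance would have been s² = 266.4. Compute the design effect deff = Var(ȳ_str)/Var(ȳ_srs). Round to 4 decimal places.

0.6137

Var(ȳ_str) = Σ Wₕ²(1−fₕ)sₕ²/nₕ with Wₕ = Nₕ/22597:
  County 2: (4617/22597)²·(1−476/4617)·46.1/476 = 0.003626248
  County 5: (17980/22597)²·(1−738/17980)·150.5/738 = 0.12381005
  → Var(ȳ_str) = 0.1274363.
Var(ȳ_srs) = (1 − 1214/22597)·266.4/1214 = 0.20765069.
deff = 0.1274363 / 0.20765069 = 0.6137.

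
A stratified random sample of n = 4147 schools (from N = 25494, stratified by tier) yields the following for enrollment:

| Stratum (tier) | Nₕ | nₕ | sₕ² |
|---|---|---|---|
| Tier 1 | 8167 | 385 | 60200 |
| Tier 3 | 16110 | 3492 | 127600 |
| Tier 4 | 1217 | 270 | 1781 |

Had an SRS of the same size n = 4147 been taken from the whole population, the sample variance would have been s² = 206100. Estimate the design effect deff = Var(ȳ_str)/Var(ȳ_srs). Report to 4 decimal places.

0.6423

Var(ȳ_str) = Σ Wₕ²(1−fₕ)sₕ²/nₕ with Wₕ = Nₕ/25494:
  Tier 1: (8167/25494)²·(1−385/8167)·60200/385 = 15.290215
  Tier 3: (16110/25494)²·(1−3492/16110)·127600/3492 = 11.428429
  Tier 4: (1217/25494)²·(1−270/1217)·1781/270 = 0.011696738
  → Var(ȳ_str) = 26.730341.
Var(ȳ_srs) = (1 − 4147/25494)·206100/4147 = 41.614322.
deff = 26.730341 / 41.614322 = 0.6423.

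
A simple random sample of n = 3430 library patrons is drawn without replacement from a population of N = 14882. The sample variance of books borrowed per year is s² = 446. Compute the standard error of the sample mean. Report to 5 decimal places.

Under SRS without replacement, Var(ȳ) = (1 − f)·s²/n with f = n/N = 3430/14882 = 0.23047977.
Var(ȳ) = (1 − 0.23047977)·446/3430 = 0.76952023·0.13002915 = 0.10006006.
SE(ȳ) = √(0.10006006) = 0.31632.

0.31632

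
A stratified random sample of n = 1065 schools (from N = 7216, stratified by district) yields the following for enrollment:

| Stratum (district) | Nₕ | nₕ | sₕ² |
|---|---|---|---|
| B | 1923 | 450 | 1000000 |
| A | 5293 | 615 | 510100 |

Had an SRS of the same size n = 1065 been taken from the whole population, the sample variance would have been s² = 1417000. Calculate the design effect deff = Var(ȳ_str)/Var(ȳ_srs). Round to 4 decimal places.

Var(ȳ_str) = Σ Wₕ²(1−fₕ)sₕ²/nₕ with Wₕ = Nₕ/7216:
  B: (1923/7216)²·(1−450/1923)·1000000/450 = 120.88613
  A: (5293/7216)²·(1−615/5293)·510100/615 = 394.41123
  → Var(ȳ_str) = 515.29736.
Var(ȳ_srs) = (1 − 1065/7216)·1417000/1065 = 1134.1473.
deff = 515.29736 / 1134.1473 = 0.4543.

0.4543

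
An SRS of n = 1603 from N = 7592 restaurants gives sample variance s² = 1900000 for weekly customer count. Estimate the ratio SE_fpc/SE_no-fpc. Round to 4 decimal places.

f = n/N = 1603/7592 = 0.21114331.
SE_no-fpc = √(s²/n) = 34.427861; SE_fpc = √((1−f)s²/n) = 30.578001.
Ratio = √(1−f) = 0.88817605.

0.8882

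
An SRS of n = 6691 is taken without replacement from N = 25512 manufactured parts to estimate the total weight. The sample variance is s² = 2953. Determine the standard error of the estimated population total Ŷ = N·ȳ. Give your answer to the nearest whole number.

14557

Var(Ŷ) = N²·Var(ȳ) = N²·(1 − n/N)·s²/n.
f = 6691/25512 = 0.26226874; Var(ȳ) = 0.73773126·2953/6691 = 0.32558966.
Var(Ŷ) = 25512² · 0.32558966 = 2.1191398 × 10^8.
SE(Ŷ) = √(2.1191398 × 10^8) = 14557.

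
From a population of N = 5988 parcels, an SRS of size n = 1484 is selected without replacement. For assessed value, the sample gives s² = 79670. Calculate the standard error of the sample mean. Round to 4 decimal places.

Under SRS without replacement, Var(ȳ) = (1 − f)·s²/n with f = n/N = 1484/5988 = 0.24782899.
Var(ȳ) = (1 − 0.24782899)·79670/1484 = 0.75217101·53.685984 = 40.381041.
SE(ȳ) = √(40.381041) = 6.3546.

6.3546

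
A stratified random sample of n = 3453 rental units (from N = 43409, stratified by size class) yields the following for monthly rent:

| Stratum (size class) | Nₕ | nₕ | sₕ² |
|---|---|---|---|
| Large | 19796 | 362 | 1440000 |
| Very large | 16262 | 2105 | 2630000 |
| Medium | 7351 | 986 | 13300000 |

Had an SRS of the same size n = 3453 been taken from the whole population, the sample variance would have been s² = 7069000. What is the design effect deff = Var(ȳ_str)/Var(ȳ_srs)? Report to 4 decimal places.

0.6897

Var(ȳ_str) = Σ Wₕ²(1−fₕ)sₕ²/nₕ with Wₕ = Nₕ/43409:
  Large: (19796/43409)²·(1−362/19796)·1440000/362 = 812.1458
  Very large: (16262/43409)²·(1−2105/16262)·2630000/2105 = 152.64735
  Medium: (7351/43409)²·(1−986/7351)·13300000/986 = 334.93458
  → Var(ȳ_str) = 1299.7277.
Var(ȳ_srs) = (1 − 3453/43409)·7069000/3453 = 1884.3589.
deff = 1299.7277 / 1884.3589 = 0.6897.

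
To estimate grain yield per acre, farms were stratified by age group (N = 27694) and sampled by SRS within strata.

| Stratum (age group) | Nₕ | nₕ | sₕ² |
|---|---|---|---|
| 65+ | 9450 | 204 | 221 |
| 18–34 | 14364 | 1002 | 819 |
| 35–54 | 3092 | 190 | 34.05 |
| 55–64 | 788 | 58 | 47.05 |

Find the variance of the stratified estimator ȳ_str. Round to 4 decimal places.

Var(ȳ_str) = Σₕ Wₕ²(1 − fₕ)sₕ²/nₕ with Wₕ = Nₕ/N, N = 27694.
65+: Wₕ = 0.34122915; term = 0.34122915²·(1 − 0.02158730)·221/204 = 0.12341741.
18–34: Wₕ = 0.51866830; term = 0.51866830²·(1 − 0.06975773)·819/1002 = 0.20454632.
35–54: Wₕ = 0.11164873; term = 0.11164873²·(1 − 0.06144890)·34.05/190 = 0.0020966649.
55–64: Wₕ = 0.02845382; term = 0.02845382²·(1 − 0.07360406)·47.05/58 = 6.084282 × 10^-4.
Sum = 0.33066882.

0.3307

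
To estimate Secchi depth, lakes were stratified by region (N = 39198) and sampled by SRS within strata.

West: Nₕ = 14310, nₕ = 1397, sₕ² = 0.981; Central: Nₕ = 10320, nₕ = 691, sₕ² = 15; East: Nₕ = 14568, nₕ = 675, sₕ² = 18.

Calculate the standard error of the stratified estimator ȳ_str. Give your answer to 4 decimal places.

0.0707

Var(ȳ_str) = Σₕ Wₕ²(1 − fₕ)sₕ²/nₕ with Wₕ = Nₕ/N, N = 39198.
West: Wₕ = 0.36506965; term = 0.36506965²·(1 − 0.09762404)·0.981/1397 = 8.4452317 × 10^-5.
Central: Wₕ = 0.26327874; term = 0.26327874²·(1 − 0.06695736)·15/691 = 0.0014039327.
East: Wₕ = 0.37165161; term = 0.37165161²·(1 − 0.04633443)·18/675 = 0.0035126662.
Sum = 0.0050010512.
SE = √(0.0050010512) = 0.0707.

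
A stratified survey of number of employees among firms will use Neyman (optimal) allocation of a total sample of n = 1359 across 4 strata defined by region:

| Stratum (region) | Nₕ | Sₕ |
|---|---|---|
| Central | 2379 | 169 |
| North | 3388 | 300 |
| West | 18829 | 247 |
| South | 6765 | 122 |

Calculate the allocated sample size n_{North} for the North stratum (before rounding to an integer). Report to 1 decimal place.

200.3

Neyman allocation: nₕ = n·NₕSₕ / Σⱼ NⱼSⱼ.
Σ NⱼSⱼ = 2379·169 + 3388·300 + 18829·247 + 6765·122 = 6.894544 × 10^6.
n_{North} = 1359·3388·300 / (6.894544 × 10^6) = 200.3.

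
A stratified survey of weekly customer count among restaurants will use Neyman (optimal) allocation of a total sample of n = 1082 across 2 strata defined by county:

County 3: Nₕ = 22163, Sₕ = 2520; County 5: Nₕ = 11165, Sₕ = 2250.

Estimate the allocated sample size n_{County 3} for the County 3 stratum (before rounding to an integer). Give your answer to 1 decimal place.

Neyman allocation: nₕ = n·NₕSₕ / Σⱼ NⱼSⱼ.
Σ NⱼSⱼ = 22163·2520 + 11165·2250 = 8.097201 × 10^7.
n_{County 3} = 1082·22163·2520 / (8.097201 × 10^7) = 746.3.

746.3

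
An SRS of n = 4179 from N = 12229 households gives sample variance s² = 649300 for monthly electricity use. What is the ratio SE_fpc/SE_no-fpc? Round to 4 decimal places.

f = n/N = 4179/12229 = 0.34172868.
SE_no-fpc = √(s²/n) = 12.464834; SE_fpc = √((1−f)s²/n) = 10.113209.
Ratio = √(1−f) = 0.81133922.

0.8113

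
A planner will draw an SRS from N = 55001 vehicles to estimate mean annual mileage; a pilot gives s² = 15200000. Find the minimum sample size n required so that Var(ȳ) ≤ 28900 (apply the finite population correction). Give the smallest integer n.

521

Without fpc, n₀ = s²/D = 15200000/28900 = 525.9516.
With fpc, (1 − n/N)·s²/n ≤ D requires n ≥ n₀/(1 + n₀/N) = 525.9516/(1 + 525.9516/55001) = 520.9698.
Rounding up, n = 521.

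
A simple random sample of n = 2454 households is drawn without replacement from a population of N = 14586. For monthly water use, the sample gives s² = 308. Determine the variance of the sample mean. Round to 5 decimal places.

0.10439

Under SRS without replacement, Var(ȳ) = (1 − f)·s²/n with f = n/N = 2454/14586 = 0.16824352.
Var(ȳ) = (1 − 0.16824352)·308/2454 = 0.83175648·0.12550937 = 0.10439323.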